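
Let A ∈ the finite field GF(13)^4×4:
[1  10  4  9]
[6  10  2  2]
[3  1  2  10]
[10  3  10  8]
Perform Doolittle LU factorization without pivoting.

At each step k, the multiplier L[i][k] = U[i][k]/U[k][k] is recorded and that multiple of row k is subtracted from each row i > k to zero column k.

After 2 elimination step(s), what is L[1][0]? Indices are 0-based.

L[1][0] = 6

k=0: U[0][0]=1
  eliminate (1,0): mult=6, new row 1: (0, 2, 4, 0); set L[1][0]=6
  eliminate (2,0): mult=3, new row 2: (0, 10, 3, 9); set L[2][0]=3
  eliminate (3,0): mult=10, new row 3: (0, 7, 9, 9); set L[3][0]=10
k=1: U[1][1]=2
  eliminate (2,1): mult=5, new row 2: (0, 0, 9, 9); set L[2][1]=5
  eliminate (3,1): mult=10, new row 3: (0, 0, 8, 9); set L[3][1]=10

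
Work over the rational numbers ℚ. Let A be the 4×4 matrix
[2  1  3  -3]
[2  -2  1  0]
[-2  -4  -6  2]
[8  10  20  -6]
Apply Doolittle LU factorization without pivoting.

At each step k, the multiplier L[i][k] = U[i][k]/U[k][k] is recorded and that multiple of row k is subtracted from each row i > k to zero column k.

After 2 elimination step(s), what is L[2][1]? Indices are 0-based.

Step 1: pivot at (0,0) is 2.
  row1 ← row1 − (1)·row0  ⇒  L[1][0]=1, U row1=(0, -3, -2, 3)
  row2 ← row2 − (-1)·row0  ⇒  L[2][0]=-1, U row2=(0, -3, -3, -1)
  row3 ← row3 − (4)·row0  ⇒  L[3][0]=4, U row3=(0, 6, 8, 6)
Step 2: pivot at (1,1) is -3.
  row2 ← row2 − (1)·row1  ⇒  L[2][1]=1, U row2=(0, 0, -1, -4)
  row3 ← row3 − (-2)·row1  ⇒  L[3][1]=-2, U row3=(0, 0, 4, 12)

L[2][1] = 1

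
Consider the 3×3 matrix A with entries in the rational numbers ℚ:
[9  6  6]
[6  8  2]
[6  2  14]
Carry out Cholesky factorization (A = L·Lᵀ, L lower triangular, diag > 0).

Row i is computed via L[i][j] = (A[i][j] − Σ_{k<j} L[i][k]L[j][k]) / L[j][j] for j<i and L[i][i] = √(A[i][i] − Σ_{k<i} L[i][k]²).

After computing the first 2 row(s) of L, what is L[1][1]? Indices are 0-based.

Step 1: L[0][0] = √(9) = 3.
  L[1][0] = (6) / L[0][0] = 2.
Step 2: L[1][1] = √(4) = 2.

L[1][1] = 2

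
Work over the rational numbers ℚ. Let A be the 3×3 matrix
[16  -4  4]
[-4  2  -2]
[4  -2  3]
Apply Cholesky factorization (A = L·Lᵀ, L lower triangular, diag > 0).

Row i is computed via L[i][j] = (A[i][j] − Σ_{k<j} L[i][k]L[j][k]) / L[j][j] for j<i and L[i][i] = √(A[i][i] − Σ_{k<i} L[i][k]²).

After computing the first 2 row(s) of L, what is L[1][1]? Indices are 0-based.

L[1][1] = 1

Step 1: L[0][0] = √(16) = 4.
  L[1][0] = (-4) / L[0][0] = -1.
Step 2: L[1][1] = √(1) = 1.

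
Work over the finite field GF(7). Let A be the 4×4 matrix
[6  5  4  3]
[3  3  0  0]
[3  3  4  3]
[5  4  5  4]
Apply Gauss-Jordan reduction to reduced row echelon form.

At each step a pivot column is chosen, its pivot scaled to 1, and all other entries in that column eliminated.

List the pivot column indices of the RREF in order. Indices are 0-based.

pivot columns: 0, 1, 2, 3

pivot(0,0)=6: scale R0 → (1, 2, 3, 4)
  clear (1,0): R1 −= (3)R0 → (0, 4, 5, 2)
  clear (2,0): R2 −= (3)R0 → (0, 4, 2, 5)
  clear (3,0): R3 −= (5)R0 → (0, 1, 4, 5)
pivot(1,1)=4: scale R1 → (0, 1, 3, 4)
  clear (0,1): R0 −= (2)R1 → (1, 0, 4, 3)
  clear (2,1): R2 −= (4)R1 → (0, 0, 4, 3)
  clear (3,1): R3 −= (1)R1 → (0, 0, 1, 1)
pivot(2,2)=4: scale R2 → (0, 0, 1, 6)
  clear (0,2): R0 −= (4)R2 → (1, 0, 0, 0)
  clear (1,2): R1 −= (3)R2 → (0, 1, 0, 0)
  clear (3,2): R3 −= (1)R2 → (0, 0, 0, 2)
pivot(3,3)=2: scale R3 → (0, 0, 0, 1)
  clear (2,3): R2 −= (6)R3 → (0, 0, 1, 0)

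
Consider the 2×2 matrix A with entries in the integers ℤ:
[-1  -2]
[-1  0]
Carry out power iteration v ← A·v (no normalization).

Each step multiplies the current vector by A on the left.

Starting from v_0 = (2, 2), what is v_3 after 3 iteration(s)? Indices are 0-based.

v_3 = (-22, -10)

v_0 = (2, 2).
v_1 = A·v_0 = (-6, -2).
v_2 = A·v_1 = (10, 6).
v_3 = A·v_2 = (-22, -10).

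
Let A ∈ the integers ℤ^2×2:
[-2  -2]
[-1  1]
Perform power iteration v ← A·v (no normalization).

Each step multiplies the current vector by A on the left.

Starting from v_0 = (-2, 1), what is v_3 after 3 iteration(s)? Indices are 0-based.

v_3 = (18, 11)

v_0 = (-2, 1).
v_1 = A·v_0 = (2, 3).
v_2 = A·v_1 = (-10, 1).
v_3 = A·v_2 = (18, 11).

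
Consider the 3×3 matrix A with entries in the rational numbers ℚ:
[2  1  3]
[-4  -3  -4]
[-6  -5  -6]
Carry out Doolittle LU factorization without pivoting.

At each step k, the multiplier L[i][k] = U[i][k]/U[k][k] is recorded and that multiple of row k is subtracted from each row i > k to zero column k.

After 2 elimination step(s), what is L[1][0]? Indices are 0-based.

L[1][0] = -2

[col 0] pivot 2
  R1 -= -2*R0 → (0, -1, 2)  (L[1][0] := -2)
  R2 -= -3*R0 → (0, -2, 3)  (L[2][0] := -3)
[col 1] pivot -1
  R2 -= 2*R1 → (0, 0, -1)  (L[2][1] := 2)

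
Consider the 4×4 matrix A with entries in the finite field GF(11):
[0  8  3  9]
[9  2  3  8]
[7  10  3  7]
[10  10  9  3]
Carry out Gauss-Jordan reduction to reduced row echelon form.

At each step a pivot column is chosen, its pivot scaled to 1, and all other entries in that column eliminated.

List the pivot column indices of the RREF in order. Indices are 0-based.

pivot columns: 0, 1, 2, 3

pivot(0,0): swap R0↔R1
pivot(0,0)=9: scale R0 → (1, 10, 4, 7)
  clear (2,0): R2 −= (7)R0 → (0, 6, 8, 2)
  clear (3,0): R3 −= (10)R0 → (0, 9, 2, 10)
pivot(1,1)=8: scale R1 → (0, 1, 10, 8)
  clear (0,1): R0 −= (10)R1 → (1, 0, 3, 4)
  clear (2,1): R2 −= (6)R1 → (0, 0, 3, 9)
  clear (3,1): R3 −= (9)R1 → (0, 0, 0, 4)
pivot(2,2)=3: scale R2 → (0, 0, 1, 3)
  clear (0,2): R0 −= (3)R2 → (1, 0, 0, 6)
  clear (1,2): R1 −= (10)R2 → (0, 1, 0, 0)
pivot(3,3)=4: scale R3 → (0, 0, 0, 1)
  clear (0,3): R0 −= (6)R3 → (1, 0, 0, 0)
  clear (2,3): R2 −= (3)R3 → (0, 0, 1, 0)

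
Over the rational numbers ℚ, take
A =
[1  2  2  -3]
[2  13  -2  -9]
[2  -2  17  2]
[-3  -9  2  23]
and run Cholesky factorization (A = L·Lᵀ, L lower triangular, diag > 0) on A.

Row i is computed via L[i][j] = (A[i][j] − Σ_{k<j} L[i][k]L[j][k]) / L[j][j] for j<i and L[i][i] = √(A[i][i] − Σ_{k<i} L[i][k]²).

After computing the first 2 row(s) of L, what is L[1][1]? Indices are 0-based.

L[1][1] = 3

Step 1: L[0][0] = √(1) = 1.
  L[1][0] = (2) / L[0][0] = 2.
Step 2: L[1][1] = √(9) = 3.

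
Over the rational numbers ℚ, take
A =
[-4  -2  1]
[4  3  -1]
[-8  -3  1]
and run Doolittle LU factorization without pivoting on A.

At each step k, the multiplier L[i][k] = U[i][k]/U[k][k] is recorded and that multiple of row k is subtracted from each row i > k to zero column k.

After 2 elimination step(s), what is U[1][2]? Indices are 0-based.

[col 0] pivot -4
  R1 -= -1*R0 → (0, 1, 0)  (L[1][0] := -1)
  R2 -= 2*R0 → (0, 1, -1)  (L[2][0] := 2)
[col 1] pivot 1
  R2 -= 1*R1 → (0, 0, -1)  (L[2][1] := 1)

U[1][2] = 0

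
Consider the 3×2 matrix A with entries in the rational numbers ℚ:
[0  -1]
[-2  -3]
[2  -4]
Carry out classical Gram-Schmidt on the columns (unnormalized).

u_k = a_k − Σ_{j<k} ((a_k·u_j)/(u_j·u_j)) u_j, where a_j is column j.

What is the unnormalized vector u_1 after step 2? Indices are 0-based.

u_1 = (-1, -7/2, -7/2)

Step 1: u_0 = a_0 = (0, -2, 2).
Step 2: u_1 = a_1 − (-1/4)·u_0 = (-1, -7/2, -7/2).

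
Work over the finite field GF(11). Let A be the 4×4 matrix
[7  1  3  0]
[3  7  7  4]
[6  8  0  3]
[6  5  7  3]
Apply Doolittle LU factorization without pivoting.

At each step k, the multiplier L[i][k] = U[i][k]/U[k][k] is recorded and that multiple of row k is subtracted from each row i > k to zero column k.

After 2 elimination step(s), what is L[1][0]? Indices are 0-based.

L[1][0] = 2

k=0: U[0][0]=7
  eliminate (1,0): mult=2, new row 1: (0, 5, 1, 4); set L[1][0]=2
  eliminate (2,0): mult=4, new row 2: (0, 4, 10, 3); set L[2][0]=4
  eliminate (3,0): mult=4, new row 3: (0, 1, 6, 3); set L[3][0]=4
k=1: U[1][1]=5
  eliminate (2,1): mult=3, new row 2: (0, 0, 7, 2); set L[2][1]=3
  eliminate (3,1): mult=9, new row 3: (0, 0, 8, 0); set L[3][1]=9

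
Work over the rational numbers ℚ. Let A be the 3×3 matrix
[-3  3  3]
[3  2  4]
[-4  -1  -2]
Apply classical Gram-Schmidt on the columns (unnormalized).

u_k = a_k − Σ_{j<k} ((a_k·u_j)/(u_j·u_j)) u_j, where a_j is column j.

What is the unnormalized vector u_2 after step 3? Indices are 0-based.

u_2 = (-3/19, 9/19, 9/19)

Step 1: u_0 = a_0 = (-3, 3, -4).
Step 2: u_1 = a_1 − (1/34)·u_0 = (105/34, 65/34, -15/17).
Step 3: u_2 = a_2 − (11/34)·u_0 − (127/95)·u_1 = (-3/19, 9/19, 9/19).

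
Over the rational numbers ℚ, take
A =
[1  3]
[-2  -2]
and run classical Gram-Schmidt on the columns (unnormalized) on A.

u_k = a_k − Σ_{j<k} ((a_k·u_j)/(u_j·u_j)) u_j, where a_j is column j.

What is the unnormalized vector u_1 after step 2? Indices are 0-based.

Step 1: u_0 = a_0 = (1, -2).
Step 2: u_1 = a_1 − (7/5)·u_0 = (8/5, 4/5).

u_1 = (8/5, 4/5)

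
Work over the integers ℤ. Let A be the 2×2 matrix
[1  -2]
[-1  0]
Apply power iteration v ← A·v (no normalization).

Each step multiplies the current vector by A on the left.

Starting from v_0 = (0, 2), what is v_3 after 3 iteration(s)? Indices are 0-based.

v_0 = (0, 2).
v_1 = A·v_0 = (-4, 0).
v_2 = A·v_1 = (-4, 4).
v_3 = A·v_2 = (-12, 4).

v_3 = (-12, 4)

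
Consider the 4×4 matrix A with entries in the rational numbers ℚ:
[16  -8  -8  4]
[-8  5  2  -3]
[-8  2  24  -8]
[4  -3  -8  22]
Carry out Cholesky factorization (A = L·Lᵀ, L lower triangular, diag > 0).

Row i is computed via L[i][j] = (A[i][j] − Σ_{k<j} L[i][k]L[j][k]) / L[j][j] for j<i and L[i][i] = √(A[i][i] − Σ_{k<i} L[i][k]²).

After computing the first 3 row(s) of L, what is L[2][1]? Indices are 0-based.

L[2][1] = -2

Step 1: L[0][0] = √(16) = 4.
  L[1][0] = (-8) / L[0][0] = -2.
Step 2: L[1][1] = √(1) = 1.
  L[2][0] = (-8) / L[0][0] = -2.
  L[2][1] = (-2) / L[1][1] = -2.
Step 3: L[2][2] = √(16) = 4.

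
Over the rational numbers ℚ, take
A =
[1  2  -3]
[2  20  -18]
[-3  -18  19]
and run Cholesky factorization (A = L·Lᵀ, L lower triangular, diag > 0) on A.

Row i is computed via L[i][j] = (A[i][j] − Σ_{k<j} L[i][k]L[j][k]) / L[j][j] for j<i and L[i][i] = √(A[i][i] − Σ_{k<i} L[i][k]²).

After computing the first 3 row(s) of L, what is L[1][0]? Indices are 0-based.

L[1][0] = 2

Step 1: L[0][0] = √(1) = 1.
  L[1][0] = (2) / L[0][0] = 2.
Step 2: L[1][1] = √(16) = 4.
  L[2][0] = (-3) / L[0][0] = -3.
  L[2][1] = (-12) / L[1][1] = -3.
Step 3: L[2][2] = √(1) = 1.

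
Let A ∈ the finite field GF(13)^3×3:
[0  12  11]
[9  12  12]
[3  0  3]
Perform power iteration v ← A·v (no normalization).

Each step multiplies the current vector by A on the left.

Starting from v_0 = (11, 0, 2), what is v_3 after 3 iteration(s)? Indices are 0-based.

v_3 = (1, 0, 11)

v_0 = (11, 0, 2).
v_1 = A·v_0 = (9, 6, 0).
v_2 = A·v_1 = (7, 10, 1).
v_3 = A·v_2 = (1, 0, 11).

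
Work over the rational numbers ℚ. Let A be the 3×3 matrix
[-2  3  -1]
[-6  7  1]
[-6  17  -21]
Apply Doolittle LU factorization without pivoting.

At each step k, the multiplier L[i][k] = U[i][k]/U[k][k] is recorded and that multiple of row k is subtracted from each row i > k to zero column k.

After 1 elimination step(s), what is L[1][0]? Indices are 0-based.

L[1][0] = 3

[col 0] pivot -2
  R1 -= 3*R0 → (0, -2, 4)  (L[1][0] := 3)
  R2 -= 3*R0 → (0, 8, -18)  (L[2][0] := 3)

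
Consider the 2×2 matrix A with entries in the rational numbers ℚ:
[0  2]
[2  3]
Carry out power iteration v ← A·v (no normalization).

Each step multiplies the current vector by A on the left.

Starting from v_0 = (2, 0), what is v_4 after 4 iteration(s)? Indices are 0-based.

v_4 = (104, 204)

v_0 = (2, 0).
v_1 = A·v_0 = (0, 4).
v_2 = A·v_1 = (8, 12).
v_3 = A·v_2 = (24, 52).
v_4 = A·v_3 = (104, 204).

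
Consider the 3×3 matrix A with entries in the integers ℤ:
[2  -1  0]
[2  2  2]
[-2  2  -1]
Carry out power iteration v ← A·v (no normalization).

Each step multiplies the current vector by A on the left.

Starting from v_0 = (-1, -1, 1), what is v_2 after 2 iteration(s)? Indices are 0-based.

v_0 = (-1, -1, 1).
v_1 = A·v_0 = (-1, -2, -1).
v_2 = A·v_1 = (0, -8, -1).

v_2 = (0, -8, -1)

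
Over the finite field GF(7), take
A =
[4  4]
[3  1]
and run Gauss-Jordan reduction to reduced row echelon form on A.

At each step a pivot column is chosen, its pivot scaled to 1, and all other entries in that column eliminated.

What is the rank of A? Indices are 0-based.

pivot(0,0)=4: scale R0 → (1, 1)
  clear (1,0): R1 −= (3)R0 → (0, 5)
pivot(1,1)=5: scale R1 → (0, 1)
  clear (0,1): R0 −= (1)R1 → (1, 0)

rank = 2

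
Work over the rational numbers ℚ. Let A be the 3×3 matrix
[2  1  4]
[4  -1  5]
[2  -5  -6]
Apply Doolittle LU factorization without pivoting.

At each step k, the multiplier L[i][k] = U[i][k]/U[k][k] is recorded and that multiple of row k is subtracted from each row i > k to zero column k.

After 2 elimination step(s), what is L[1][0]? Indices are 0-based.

L[1][0] = 2

[col 0] pivot 2
  R1 -= 2*R0 → (0, -3, -3)  (L[1][0] := 2)
  R2 -= 1*R0 → (0, -6, -10)  (L[2][0] := 1)
[col 1] pivot -3
  R2 -= 2*R1 → (0, 0, -4)  (L[2][1] := 2)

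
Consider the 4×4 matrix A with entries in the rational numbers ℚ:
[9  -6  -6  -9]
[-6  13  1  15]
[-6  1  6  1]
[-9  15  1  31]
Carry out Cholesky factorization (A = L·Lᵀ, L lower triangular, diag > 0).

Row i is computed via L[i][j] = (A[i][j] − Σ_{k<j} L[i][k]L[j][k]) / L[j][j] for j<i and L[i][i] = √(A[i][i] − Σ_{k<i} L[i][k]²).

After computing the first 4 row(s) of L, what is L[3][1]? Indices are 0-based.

Step 1: L[0][0] = √(9) = 3.
  L[1][0] = (-6) / L[0][0] = -2.
Step 2: L[1][1] = √(9) = 3.
  L[2][0] = (-6) / L[0][0] = -2.
  L[2][1] = (-3) / L[1][1] = -1.
Step 3: L[2][2] = √(1) = 1.
  L[3][0] = (-9) / L[0][0] = -3.
  L[3][1] = (9) / L[1][1] = 3.
  L[3][2] = (-2) / L[2][2] = -2.
Step 4: L[3][3] = √(9) = 3.

L[3][1] = 3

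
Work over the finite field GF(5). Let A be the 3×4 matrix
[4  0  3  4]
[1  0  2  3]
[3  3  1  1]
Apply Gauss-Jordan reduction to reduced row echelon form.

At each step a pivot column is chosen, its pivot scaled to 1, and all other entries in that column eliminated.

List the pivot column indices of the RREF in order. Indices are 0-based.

pivot(0,0)=4: scale R0 → (1, 0, 2, 1)
  clear (1,0): R1 −= (1)R0 → (0, 0, 0, 2)
  clear (2,0): R2 −= (3)R0 → (0, 3, 0, 3)
pivot(1,1): swap R1↔R2
pivot(1,1)=3: scale R1 → (0, 1, 0, 1)
col 2: no nonzero at/below row 2; advance.
pivot(2,3)=2: scale R2 → (0, 0, 0, 1)
  clear (0,3): R0 −= (1)R2 → (1, 0, 2, 0)
  clear (1,3): R1 −= (1)R2 → (0, 1, 0, 0)

pivot columns: 0, 1, 3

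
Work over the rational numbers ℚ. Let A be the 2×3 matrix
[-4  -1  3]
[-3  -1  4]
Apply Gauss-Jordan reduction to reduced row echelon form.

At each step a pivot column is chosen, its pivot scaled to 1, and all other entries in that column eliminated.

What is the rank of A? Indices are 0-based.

rank = 2

[1] R0 /= -4  ⇒  (1, 1/4, -3/4)
     R1 -= -3·R0  ⇒  (0, -1/4, 7/4)
[2] R1 /= -1/4  ⇒  (0, 1, -7)
     R0 -= 1/4·R1  ⇒  (1, 0, 1)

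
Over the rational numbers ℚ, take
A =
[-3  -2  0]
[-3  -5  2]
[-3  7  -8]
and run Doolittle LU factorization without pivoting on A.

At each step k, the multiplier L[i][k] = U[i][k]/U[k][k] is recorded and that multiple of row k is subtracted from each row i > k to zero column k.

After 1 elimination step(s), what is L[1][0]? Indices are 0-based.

L[1][0] = 1

Step 1: pivot at (0,0) is -3.
  row1 ← row1 − (1)·row0  ⇒  L[1][0]=1, U row1=(0, -3, 2)
  row2 ← row2 − (1)·row0  ⇒  L[2][0]=1, U row2=(0, 9, -8)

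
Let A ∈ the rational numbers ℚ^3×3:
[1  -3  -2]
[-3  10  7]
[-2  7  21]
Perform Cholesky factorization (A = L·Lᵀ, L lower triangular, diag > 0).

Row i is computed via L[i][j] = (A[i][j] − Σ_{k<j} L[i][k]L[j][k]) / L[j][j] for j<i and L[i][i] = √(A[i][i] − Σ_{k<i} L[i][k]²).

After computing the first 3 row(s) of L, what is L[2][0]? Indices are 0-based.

Step 1: L[0][0] = √(1) = 1.
  L[1][0] = (-3) / L[0][0] = -3.
Step 2: L[1][1] = √(1) = 1.
  L[2][0] = (-2) / L[0][0] = -2.
  L[2][1] = (1) / L[1][1] = 1.
Step 3: L[2][2] = √(16) = 4.

L[2][0] = -2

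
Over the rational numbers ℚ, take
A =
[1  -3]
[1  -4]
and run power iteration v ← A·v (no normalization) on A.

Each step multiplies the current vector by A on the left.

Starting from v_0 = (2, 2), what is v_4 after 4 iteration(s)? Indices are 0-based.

v_4 = (152, 218)

v_0 = (2, 2).
v_1 = A·v_0 = (-4, -6).
v_2 = A·v_1 = (14, 20).
v_3 = A·v_2 = (-46, -66).
v_4 = A·v_3 = (152, 218).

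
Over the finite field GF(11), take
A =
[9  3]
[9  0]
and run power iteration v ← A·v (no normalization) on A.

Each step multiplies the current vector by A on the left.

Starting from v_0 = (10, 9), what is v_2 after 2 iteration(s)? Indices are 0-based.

v_2 = (3, 8)

v_0 = (10, 9).
v_1 = A·v_0 = (7, 2).
v_2 = A·v_1 = (3, 8).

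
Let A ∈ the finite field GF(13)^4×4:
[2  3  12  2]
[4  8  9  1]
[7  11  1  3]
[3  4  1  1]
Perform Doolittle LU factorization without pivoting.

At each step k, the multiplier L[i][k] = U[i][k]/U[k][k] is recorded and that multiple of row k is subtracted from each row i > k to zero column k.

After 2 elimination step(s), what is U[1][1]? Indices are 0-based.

Step 1: pivot at (0,0) is 2.
  row1 ← row1 − (2)·row0  ⇒  L[1][0]=2, U row1=(0, 2, 11, 10)
  row2 ← row2 − (10)·row0  ⇒  L[2][0]=10, U row2=(0, 7, 11, 9)
  row3 ← row3 − (8)·row0  ⇒  L[3][0]=8, U row3=(0, 6, 9, 11)
Step 2: pivot at (1,1) is 2.
  row2 ← row2 − (10)·row1  ⇒  L[2][1]=10, U row2=(0, 0, 5, 0)
  row3 ← row3 − (3)·row1  ⇒  L[3][1]=3, U row3=(0, 0, 2, 7)

U[1][1] = 2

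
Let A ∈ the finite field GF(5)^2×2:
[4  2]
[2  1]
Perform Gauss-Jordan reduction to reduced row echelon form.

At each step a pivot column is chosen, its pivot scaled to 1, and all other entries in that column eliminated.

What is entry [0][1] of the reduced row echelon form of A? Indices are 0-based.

pivot(0,0)=4: scale R0 → (1, 3)
  clear (1,0): R1 −= (2)R0 → (0, 0)
col 1: no nonzero at/below row 1; advance.

M[0][1] = 3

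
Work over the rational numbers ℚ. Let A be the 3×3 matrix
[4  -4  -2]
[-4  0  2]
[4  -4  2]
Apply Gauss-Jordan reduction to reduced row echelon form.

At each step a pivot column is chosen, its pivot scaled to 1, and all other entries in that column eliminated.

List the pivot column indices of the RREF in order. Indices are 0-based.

pivot columns: 0, 1, 2

step 1: normalize row 0 (÷4) = (1, -1, -1/2)
  row 1: subtract -4×row0 = (0, -4, 0)
  row 2: subtract 4×row0 = (0, 0, 4)
step 2: normalize row 1 (÷-4) = (0, 1, 0)
  row 0: subtract -1×row1 = (1, 0, -1/2)
step 3: normalize row 2 (÷4) = (0, 0, 1)
  row 0: subtract -1/2×row2 = (1, 0, 0)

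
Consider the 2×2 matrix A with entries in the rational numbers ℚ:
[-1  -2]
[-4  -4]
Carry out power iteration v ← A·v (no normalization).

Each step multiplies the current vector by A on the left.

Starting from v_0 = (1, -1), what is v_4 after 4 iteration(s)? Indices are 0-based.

v_4 = (-49, -116)

v_0 = (1, -1).
v_1 = A·v_0 = (1, 0).
v_2 = A·v_1 = (-1, -4).
v_3 = A·v_2 = (9, 20).
v_4 = A·v_3 = (-49, -116).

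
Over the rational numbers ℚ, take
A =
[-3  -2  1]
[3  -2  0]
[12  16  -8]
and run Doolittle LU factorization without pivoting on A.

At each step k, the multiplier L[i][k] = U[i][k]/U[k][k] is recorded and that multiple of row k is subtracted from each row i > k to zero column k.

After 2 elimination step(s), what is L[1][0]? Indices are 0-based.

Step 1: pivot at (0,0) is -3.
  row1 ← row1 − (-1)·row0  ⇒  L[1][0]=-1, U row1=(0, -4, 1)
  row2 ← row2 − (-4)·row0  ⇒  L[2][0]=-4, U row2=(0, 8, -4)
Step 2: pivot at (1,1) is -4.
  row2 ← row2 − (-2)·row1  ⇒  L[2][1]=-2, U row2=(0, 0, -2)

L[1][0] = -1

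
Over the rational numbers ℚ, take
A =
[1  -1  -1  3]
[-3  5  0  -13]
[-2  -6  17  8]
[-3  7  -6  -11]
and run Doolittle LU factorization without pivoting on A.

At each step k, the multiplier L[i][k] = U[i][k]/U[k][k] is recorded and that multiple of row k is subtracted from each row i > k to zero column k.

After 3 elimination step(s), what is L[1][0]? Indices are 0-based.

[col 0] pivot 1
  R1 -= -3*R0 → (0, 2, -3, -4)  (L[1][0] := -3)
  R2 -= -2*R0 → (0, -8, 15, 14)  (L[2][0] := -2)
  R3 -= -3*R0 → (0, 4, -9, -2)  (L[3][0] := -3)
[col 1] pivot 2
  R2 -= -4*R1 → (0, 0, 3, -2)  (L[2][1] := -4)
  R3 -= 2*R1 → (0, 0, -3, 6)  (L[3][1] := 2)
[col 2] pivot 3
  R3 -= -1*R2 → (0, 0, 0, 4)  (L[3][2] := -1)

L[1][0] = -3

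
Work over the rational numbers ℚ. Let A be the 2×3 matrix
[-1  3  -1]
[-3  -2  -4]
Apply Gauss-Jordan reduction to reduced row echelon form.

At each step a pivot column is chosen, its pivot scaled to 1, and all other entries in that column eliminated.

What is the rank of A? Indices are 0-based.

rank = 2

pivot(0,0)=-1: scale R0 → (1, -3, 1)
  clear (1,0): R1 −= (-3)R0 → (0, -11, -1)
pivot(1,1)=-11: scale R1 → (0, 1, 1/11)
  clear (0,1): R0 −= (-3)R1 → (1, 0, 14/11)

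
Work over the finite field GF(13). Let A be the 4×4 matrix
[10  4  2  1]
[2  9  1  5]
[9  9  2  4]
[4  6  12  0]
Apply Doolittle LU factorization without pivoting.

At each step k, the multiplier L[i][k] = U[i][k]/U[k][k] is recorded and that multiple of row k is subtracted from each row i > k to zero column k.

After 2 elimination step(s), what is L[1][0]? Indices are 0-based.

L[1][0] = 8

Step 1: pivot at (0,0) is 10.
  row1 ← row1 − (8)·row0  ⇒  L[1][0]=8, U row1=(0, 3, 11, 10)
  row2 ← row2 − (10)·row0  ⇒  L[2][0]=10, U row2=(0, 8, 8, 7)
  row3 ← row3 − (3)·row0  ⇒  L[3][0]=3, U row3=(0, 7, 6, 10)
Step 2: pivot at (1,1) is 3.
  row2 ← row2 − (7)·row1  ⇒  L[2][1]=7, U row2=(0, 0, 9, 2)
  row3 ← row3 − (11)·row1  ⇒  L[3][1]=11, U row3=(0, 0, 2, 4)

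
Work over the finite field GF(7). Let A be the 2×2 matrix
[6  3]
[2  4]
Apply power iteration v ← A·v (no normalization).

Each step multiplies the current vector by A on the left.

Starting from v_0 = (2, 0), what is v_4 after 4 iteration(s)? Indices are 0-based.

v_0 = (2, 0).
v_1 = A·v_0 = (5, 4).
v_2 = A·v_1 = (0, 5).
v_3 = A·v_2 = (1, 6).
v_4 = A·v_3 = (3, 5).

v_4 = (3, 5)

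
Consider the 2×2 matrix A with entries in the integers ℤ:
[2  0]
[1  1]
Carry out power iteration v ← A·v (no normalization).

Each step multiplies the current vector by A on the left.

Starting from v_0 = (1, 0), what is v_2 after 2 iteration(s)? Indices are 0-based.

v_2 = (4, 3)

v_0 = (1, 0).
v_1 = A·v_0 = (2, 1).
v_2 = A·v_1 = (4, 3).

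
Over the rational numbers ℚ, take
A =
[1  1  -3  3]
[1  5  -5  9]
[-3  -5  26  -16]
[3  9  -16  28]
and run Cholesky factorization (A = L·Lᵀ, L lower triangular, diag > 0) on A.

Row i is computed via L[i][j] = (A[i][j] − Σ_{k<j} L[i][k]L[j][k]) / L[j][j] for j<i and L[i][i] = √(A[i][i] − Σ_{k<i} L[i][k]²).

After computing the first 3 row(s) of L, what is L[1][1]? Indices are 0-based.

Step 1: L[0][0] = √(1) = 1.
  L[1][0] = (1) / L[0][0] = 1.
Step 2: L[1][1] = √(4) = 2.
  L[2][0] = (-3) / L[0][0] = -3.
  L[2][1] = (-2) / L[1][1] = -1.
Step 3: L[2][2] = √(16) = 4.

L[1][1] = 2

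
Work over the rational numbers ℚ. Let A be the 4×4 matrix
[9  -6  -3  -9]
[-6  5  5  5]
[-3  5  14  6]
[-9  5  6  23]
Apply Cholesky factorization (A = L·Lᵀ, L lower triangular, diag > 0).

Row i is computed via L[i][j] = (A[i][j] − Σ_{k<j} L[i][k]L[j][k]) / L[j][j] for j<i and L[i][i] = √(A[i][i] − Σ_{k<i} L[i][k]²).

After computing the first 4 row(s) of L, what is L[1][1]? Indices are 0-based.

L[1][1] = 1

Step 1: L[0][0] = √(9) = 3.
  L[1][0] = (-6) / L[0][0] = -2.
Step 2: L[1][1] = √(1) = 1.
  L[2][0] = (-3) / L[0][0] = -1.
  L[2][1] = (3) / L[1][1] = 3.
Step 3: L[2][2] = √(4) = 2.
  L[3][0] = (-9) / L[0][0] = -3.
  L[3][1] = (-1) / L[1][1] = -1.
  L[3][2] = (6) / L[2][2] = 3.
Step 4: L[3][3] = √(4) = 2.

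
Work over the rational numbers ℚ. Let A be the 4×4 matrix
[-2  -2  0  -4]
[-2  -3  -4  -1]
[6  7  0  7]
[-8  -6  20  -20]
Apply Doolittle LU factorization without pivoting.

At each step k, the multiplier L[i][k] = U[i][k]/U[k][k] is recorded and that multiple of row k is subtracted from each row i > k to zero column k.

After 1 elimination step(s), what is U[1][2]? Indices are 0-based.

U[1][2] = -4

k=0: U[0][0]=-2
  eliminate (1,0): mult=1, new row 1: (0, -1, -4, 3); set L[1][0]=1
  eliminate (2,0): mult=-3, new row 2: (0, 1, 0, -5); set L[2][0]=-3
  eliminate (3,0): mult=4, new row 3: (0, 2, 20, -4); set L[3][0]=4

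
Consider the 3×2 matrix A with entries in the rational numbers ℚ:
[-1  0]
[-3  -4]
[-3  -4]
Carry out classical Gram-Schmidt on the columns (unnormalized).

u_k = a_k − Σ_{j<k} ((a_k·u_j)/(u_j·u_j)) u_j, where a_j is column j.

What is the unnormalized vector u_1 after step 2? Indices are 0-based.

Step 1: u_0 = a_0 = (-1, -3, -3).
Step 2: u_1 = a_1 − (24/19)·u_0 = (24/19, -4/19, -4/19).

u_1 = (24/19, -4/19, -4/19)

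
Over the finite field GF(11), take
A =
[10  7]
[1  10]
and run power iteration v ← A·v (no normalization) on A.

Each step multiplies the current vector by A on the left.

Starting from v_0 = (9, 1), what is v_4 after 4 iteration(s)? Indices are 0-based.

v_4 = (10, 2)

v_0 = (9, 1).
v_1 = A·v_0 = (9, 8).
v_2 = A·v_1 = (3, 1).
v_3 = A·v_2 = (4, 2).
v_4 = A·v_3 = (10, 2).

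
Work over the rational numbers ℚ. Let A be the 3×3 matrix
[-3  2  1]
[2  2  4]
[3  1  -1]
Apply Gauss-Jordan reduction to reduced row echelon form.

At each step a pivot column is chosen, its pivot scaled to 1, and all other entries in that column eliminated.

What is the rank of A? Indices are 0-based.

pivot(0,0)=-3: scale R0 → (1, -2/3, -1/3)
  clear (1,0): R1 −= (2)R0 → (0, 10/3, 14/3)
  clear (2,0): R2 −= (3)R0 → (0, 3, 0)
pivot(1,1)=10/3: scale R1 → (0, 1, 7/5)
  clear (0,1): R0 −= (-2/3)R1 → (1, 0, 3/5)
  clear (2,1): R2 −= (3)R1 → (0, 0, -21/5)
pivot(2,2)=-21/5: scale R2 → (0, 0, 1)
  clear (0,2): R0 −= (3/5)R2 → (1, 0, 0)
  clear (1,2): R1 −= (7/5)R2 → (0, 1, 0)

rank = 3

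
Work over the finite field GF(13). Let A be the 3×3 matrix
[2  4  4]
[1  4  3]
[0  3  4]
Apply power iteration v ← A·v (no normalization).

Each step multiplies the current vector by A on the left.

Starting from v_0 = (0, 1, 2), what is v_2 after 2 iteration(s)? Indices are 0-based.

v_2 = (4, 7, 9)

v_0 = (0, 1, 2).
v_1 = A·v_0 = (12, 10, 11).
v_2 = A·v_1 = (4, 7, 9).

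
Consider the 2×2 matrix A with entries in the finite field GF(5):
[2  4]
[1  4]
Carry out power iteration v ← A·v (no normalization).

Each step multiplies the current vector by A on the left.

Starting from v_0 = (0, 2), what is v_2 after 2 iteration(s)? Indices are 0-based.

v_0 = (0, 2).
v_1 = A·v_0 = (3, 3).
v_2 = A·v_1 = (3, 0).

v_2 = (3, 0)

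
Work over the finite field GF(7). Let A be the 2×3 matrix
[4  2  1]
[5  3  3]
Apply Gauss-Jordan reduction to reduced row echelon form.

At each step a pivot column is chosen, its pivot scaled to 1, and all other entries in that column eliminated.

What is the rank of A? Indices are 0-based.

rank = 2

pivot(0,0)=4: scale R0 → (1, 4, 2)
  clear (1,0): R1 −= (5)R0 → (0, 4, 0)
pivot(1,1)=4: scale R1 → (0, 1, 0)
  clear (0,1): R0 −= (4)R1 → (1, 0, 2)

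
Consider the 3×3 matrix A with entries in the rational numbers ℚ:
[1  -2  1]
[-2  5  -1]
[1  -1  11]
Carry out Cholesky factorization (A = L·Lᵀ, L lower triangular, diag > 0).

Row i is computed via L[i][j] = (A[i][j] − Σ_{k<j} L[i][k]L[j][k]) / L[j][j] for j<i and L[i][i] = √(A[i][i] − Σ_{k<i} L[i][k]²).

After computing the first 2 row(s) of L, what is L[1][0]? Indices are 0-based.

Step 1: L[0][0] = √(1) = 1.
  L[1][0] = (-2) / L[0][0] = -2.
Step 2: L[1][1] = √(1) = 1.

L[1][0] = -2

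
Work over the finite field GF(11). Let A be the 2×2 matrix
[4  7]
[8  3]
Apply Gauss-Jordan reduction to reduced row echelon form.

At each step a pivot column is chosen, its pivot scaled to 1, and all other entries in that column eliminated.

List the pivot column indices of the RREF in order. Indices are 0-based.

pivot columns: 0

pivot(0,0)=4: scale R0 → (1, 10)
  clear (1,0): R1 −= (8)R0 → (0, 0)
col 1: no nonzero at/below row 1; advance.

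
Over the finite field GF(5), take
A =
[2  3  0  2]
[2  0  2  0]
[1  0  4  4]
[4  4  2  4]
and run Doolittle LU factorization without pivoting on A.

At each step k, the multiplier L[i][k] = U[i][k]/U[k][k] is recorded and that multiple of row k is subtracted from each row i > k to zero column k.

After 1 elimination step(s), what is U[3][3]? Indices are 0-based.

U[3][3] = 0

[col 0] pivot 2
  R1 -= 1*R0 → (0, 2, 2, 3)  (L[1][0] := 1)
  R2 -= 3*R0 → (0, 1, 4, 3)  (L[2][0] := 3)
  R3 -= 2*R0 → (0, 3, 2, 0)  (L[3][0] := 2)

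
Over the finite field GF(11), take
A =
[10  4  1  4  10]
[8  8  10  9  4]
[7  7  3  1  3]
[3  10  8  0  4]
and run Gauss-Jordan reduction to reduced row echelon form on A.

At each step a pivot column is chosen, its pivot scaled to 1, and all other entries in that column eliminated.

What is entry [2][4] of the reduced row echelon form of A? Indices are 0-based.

M[2][4] = 2

[1] R0 /= 10  ⇒  (1, 7, 10, 7, 1)
     R1 -= 8·R0  ⇒  (0, 7, 7, 8, 7)
     R2 -= 7·R0  ⇒  (0, 2, 10, 7, 7)
     R3 -= 3·R0  ⇒  (0, 0, 0, 1, 1)
[2] R1 /= 7  ⇒  (0, 1, 1, 9, 1)
     R0 -= 7·R1  ⇒  (1, 0, 3, 10, 5)
     R2 -= 2·R1  ⇒  (0, 0, 8, 0, 5)
[3] R2 /= 8  ⇒  (0, 0, 1, 0, 2)
     R0 -= 3·R2  ⇒  (1, 0, 0, 10, 10)
     R1 -= 1·R2  ⇒  (0, 1, 0, 9, 10)
[4] R3 /= 1  ⇒  (0, 0, 0, 1, 1)
     R0 -= 10·R3  ⇒  (1, 0, 0, 0, 0)
     R1 -= 9·R3  ⇒  (0, 1, 0, 0, 1)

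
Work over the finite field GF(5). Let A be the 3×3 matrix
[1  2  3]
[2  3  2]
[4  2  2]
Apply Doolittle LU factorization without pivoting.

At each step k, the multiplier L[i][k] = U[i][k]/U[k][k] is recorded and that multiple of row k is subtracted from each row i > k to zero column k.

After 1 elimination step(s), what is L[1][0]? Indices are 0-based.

[col 0] pivot 1
  R1 -= 2*R0 → (0, 4, 1)  (L[1][0] := 2)
  R2 -= 4*R0 → (0, 4, 0)  (L[2][0] := 4)

L[1][0] = 2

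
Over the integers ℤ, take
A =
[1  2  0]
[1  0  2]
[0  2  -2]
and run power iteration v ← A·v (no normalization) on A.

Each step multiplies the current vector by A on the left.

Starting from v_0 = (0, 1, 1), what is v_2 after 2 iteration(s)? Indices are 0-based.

v_0 = (0, 1, 1).
v_1 = A·v_0 = (2, 2, 0).
v_2 = A·v_1 = (6, 2, 4).

v_2 = (6, 2, 4)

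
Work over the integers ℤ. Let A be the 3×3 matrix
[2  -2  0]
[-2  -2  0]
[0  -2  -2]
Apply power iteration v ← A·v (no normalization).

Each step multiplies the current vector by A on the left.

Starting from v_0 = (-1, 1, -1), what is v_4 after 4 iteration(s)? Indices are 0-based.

v_0 = (-1, 1, -1).
v_1 = A·v_0 = (-4, 0, 0).
v_2 = A·v_1 = (-8, 8, 0).
v_3 = A·v_2 = (-32, 0, -16).
v_4 = A·v_3 = (-64, 64, 32).

v_4 = (-64, 64, 32)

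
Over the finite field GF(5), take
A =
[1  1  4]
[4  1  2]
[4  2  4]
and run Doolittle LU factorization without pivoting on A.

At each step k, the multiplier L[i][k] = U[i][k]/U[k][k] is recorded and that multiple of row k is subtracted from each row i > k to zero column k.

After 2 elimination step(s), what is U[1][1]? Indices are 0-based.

U[1][1] = 2

Step 1: pivot at (0,0) is 1.
  row1 ← row1 − (4)·row0  ⇒  L[1][0]=4, U row1=(0, 2, 1)
  row2 ← row2 − (4)·row0  ⇒  L[2][0]=4, U row2=(0, 3, 3)
Step 2: pivot at (1,1) is 2.
  row2 ← row2 − (4)·row1  ⇒  L[2][1]=4, U row2=(0, 0, 4)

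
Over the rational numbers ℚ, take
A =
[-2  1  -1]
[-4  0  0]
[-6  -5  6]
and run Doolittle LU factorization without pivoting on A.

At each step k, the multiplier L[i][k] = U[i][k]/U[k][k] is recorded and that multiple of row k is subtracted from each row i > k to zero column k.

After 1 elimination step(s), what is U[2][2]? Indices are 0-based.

U[2][2] = 9

k=0: U[0][0]=-2
  eliminate (1,0): mult=2, new row 1: (0, -2, 2); set L[1][0]=2
  eliminate (2,0): mult=3, new row 2: (0, -8, 9); set L[2][0]=3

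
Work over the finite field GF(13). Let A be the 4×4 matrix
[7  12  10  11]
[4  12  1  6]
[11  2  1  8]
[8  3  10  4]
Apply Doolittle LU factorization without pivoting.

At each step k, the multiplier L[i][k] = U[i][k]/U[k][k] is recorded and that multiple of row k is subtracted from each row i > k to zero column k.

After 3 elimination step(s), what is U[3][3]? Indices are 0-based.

k=0: U[0][0]=7
  eliminate (1,0): mult=8, new row 1: (0, 7, 12, 9); set L[1][0]=8
  eliminate (2,0): mult=9, new row 2: (0, 11, 2, 0); set L[2][0]=9
  eliminate (3,0): mult=3, new row 3: (0, 6, 6, 10); set L[3][0]=3
k=1: U[1][1]=7
  eliminate (2,1): mult=9, new row 2: (0, 0, 11, 10); set L[2][1]=9
  eliminate (3,1): mult=12, new row 3: (0, 0, 5, 6); set L[3][1]=12
k=2: U[2][2]=11
  eliminate (3,2): mult=4, new row 3: (0, 0, 0, 5); set L[3][2]=4

U[3][3] = 5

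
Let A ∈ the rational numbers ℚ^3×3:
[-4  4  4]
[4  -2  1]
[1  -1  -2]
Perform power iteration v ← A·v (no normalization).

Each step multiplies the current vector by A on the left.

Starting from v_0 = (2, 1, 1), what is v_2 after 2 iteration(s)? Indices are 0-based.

v_2 = (24, -15, -5)

v_0 = (2, 1, 1).
v_1 = A·v_0 = (0, 7, -1).
v_2 = A·v_1 = (24, -15, -5).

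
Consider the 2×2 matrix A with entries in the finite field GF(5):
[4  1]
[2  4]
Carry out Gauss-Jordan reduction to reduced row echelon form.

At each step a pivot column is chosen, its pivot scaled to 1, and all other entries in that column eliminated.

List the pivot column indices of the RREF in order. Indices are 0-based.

pivot columns: 0, 1

step 1: normalize row 0 (÷4) = (1, 4)
  row 1: subtract 2×row0 = (0, 1)
step 2: normalize row 1 (÷1) = (0, 1)
  row 0: subtract 4×row1 = (1, 0)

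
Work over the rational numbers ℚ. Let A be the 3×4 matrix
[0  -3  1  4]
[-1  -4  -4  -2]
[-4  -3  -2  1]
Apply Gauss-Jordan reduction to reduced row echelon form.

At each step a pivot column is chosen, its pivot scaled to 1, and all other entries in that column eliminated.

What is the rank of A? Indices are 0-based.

pivot(0,0): swap R0↔R1
pivot(0,0)=-1: scale R0 → (1, 4, 4, 2)
  clear (2,0): R2 −= (-4)R0 → (0, 13, 14, 9)
pivot(1,1)=-3: scale R1 → (0, 1, -1/3, -4/3)
  clear (0,1): R0 −= (4)R1 → (1, 0, 16/3, 22/3)
  clear (2,1): R2 −= (13)R1 → (0, 0, 55/3, 79/3)
pivot(2,2)=55/3: scale R2 → (0, 0, 1, 79/55)
  clear (0,2): R0 −= (16/3)R2 → (1, 0, 0, -18/55)
  clear (1,2): R1 −= (-1/3)R2 → (0, 1, 0, -47/55)

rank = 3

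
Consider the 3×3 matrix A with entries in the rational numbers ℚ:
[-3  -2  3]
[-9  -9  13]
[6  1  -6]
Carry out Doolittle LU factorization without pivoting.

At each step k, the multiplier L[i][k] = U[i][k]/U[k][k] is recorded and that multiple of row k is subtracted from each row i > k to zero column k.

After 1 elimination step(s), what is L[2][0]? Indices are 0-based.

Step 1: pivot at (0,0) is -3.
  row1 ← row1 − (3)·row0  ⇒  L[1][0]=3, U row1=(0, -3, 4)
  row2 ← row2 − (-2)·row0  ⇒  L[2][0]=-2, U row2=(0, -3, 0)

L[2][0] = -2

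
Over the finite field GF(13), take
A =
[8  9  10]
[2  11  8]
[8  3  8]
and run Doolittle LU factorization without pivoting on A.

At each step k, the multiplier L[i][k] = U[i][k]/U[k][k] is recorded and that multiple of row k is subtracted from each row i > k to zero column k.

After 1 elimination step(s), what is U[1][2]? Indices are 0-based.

U[1][2] = 12

Step 1: pivot at (0,0) is 8.
  row1 ← row1 − (10)·row0  ⇒  L[1][0]=10, U row1=(0, 12, 12)
  row2 ← row2 − (1)·row0  ⇒  L[2][0]=1, U row2=(0, 7, 11)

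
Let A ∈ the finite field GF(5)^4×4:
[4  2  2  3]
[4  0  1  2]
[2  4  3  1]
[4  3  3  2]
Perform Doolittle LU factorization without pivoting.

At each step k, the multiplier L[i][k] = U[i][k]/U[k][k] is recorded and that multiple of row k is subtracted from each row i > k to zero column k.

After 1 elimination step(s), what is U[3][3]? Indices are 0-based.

k=0: U[0][0]=4
  eliminate (1,0): mult=1, new row 1: (0, 3, 4, 4); set L[1][0]=1
  eliminate (2,0): mult=3, new row 2: (0, 3, 2, 2); set L[2][0]=3
  eliminate (3,0): mult=1, new row 3: (0, 1, 1, 4); set L[3][0]=1

U[3][3] = 4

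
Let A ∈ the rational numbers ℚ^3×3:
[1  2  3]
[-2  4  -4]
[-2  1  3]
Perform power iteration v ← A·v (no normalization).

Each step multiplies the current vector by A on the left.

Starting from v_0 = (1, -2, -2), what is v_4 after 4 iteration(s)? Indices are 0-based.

v_4 = (981, 962, 594)

v_0 = (1, -2, -2).
v_1 = A·v_0 = (-9, -2, -10).
v_2 = A·v_1 = (-43, 50, -14).
v_3 = A·v_2 = (15, 342, 94).
v_4 = A·v_3 = (981, 962, 594).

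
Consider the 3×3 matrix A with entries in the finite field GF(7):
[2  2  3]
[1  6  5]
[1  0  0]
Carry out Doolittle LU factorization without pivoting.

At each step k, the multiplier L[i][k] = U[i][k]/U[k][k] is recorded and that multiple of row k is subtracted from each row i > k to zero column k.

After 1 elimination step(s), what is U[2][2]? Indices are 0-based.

U[2][2] = 2

k=0: U[0][0]=2
  eliminate (1,0): mult=4, new row 1: (0, 5, 0); set L[1][0]=4
  eliminate (2,0): mult=4, new row 2: (0, 6, 2); set L[2][0]=4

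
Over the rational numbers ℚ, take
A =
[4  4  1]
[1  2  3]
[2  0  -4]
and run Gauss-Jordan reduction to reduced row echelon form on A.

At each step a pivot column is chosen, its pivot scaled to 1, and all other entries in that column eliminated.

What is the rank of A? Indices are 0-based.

rank = 3

[1] R0 /= 4  ⇒  (1, 1, 1/4)
     R1 -= 1·R0  ⇒  (0, 1, 11/4)
     R2 -= 2·R0  ⇒  (0, -2, -9/2)
[2] R1 /= 1  ⇒  (0, 1, 11/4)
     R0 -= 1·R1  ⇒  (1, 0, -5/2)
     R2 -= -2·R1  ⇒  (0, 0, 1)
[3] R2 /= 1  ⇒  (0, 0, 1)
     R0 -= -5/2·R2  ⇒  (1, 0, 0)
     R1 -= 11/4·R2  ⇒  (0, 1, 0)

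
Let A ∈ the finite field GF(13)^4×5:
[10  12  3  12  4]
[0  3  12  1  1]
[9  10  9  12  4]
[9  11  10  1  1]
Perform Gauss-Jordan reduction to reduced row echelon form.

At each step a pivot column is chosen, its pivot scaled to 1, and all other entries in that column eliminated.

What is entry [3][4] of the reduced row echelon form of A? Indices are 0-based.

pivot(0,0)=10: scale R0 → (1, 9, 12, 9, 3)
  clear (2,0): R2 −= (9)R0 → (0, 7, 5, 9, 3)
  clear (3,0): R3 −= (9)R0 → (0, 8, 6, 11, 0)
pivot(1,1)=3: scale R1 → (0, 1, 4, 9, 9)
  clear (0,1): R0 −= (9)R1 → (1, 0, 2, 6, 0)
  clear (2,1): R2 −= (7)R1 → (0, 0, 3, 11, 5)
  clear (3,1): R3 −= (8)R1 → (0, 0, 0, 4, 6)
pivot(2,2)=3: scale R2 → (0, 0, 1, 8, 6)
  clear (0,2): R0 −= (2)R2 → (1, 0, 0, 3, 1)
  clear (1,2): R1 −= (4)R2 → (0, 1, 0, 3, 11)
pivot(3,3)=4: scale R3 → (0, 0, 0, 1, 8)
  clear (0,3): R0 −= (3)R3 → (1, 0, 0, 0, 3)
  clear (1,3): R1 −= (3)R3 → (0, 1, 0, 0, 0)
  clear (2,3): R2 −= (8)R3 → (0, 0, 1, 0, 7)

M[3][4] = 8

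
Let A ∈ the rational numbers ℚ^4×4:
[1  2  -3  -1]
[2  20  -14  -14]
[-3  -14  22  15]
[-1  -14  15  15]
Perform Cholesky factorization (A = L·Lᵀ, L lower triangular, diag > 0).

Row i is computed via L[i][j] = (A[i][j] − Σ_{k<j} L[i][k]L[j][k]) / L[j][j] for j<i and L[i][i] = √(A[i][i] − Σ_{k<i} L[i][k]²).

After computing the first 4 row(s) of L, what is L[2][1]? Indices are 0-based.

Step 1: L[0][0] = √(1) = 1.
  L[1][0] = (2) / L[0][0] = 2.
Step 2: L[1][1] = √(16) = 4.
  L[2][0] = (-3) / L[0][0] = -3.
  L[2][1] = (-8) / L[1][1] = -2.
Step 3: L[2][2] = √(9) = 3.
  L[3][0] = (-1) / L[0][0] = -1.
  L[3][1] = (-12) / L[1][1] = -3.
  L[3][2] = (6) / L[2][2] = 2.
Step 4: L[3][3] = √(1) = 1.

L[2][1] = -2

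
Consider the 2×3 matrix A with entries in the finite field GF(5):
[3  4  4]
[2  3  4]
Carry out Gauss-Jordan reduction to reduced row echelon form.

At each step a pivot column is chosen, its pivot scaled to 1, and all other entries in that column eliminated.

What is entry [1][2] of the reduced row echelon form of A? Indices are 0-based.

M[1][2] = 4

step 1: normalize row 0 (÷3) = (1, 3, 3)
  row 1: subtract 2×row0 = (0, 2, 3)
step 2: normalize row 1 (÷2) = (0, 1, 4)
  row 0: subtract 3×row1 = (1, 0, 1)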